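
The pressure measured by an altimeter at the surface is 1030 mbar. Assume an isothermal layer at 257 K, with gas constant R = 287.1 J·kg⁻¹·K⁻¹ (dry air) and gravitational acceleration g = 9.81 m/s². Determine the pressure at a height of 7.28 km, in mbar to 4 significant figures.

P ≈ 391.3 mbar

Scale height: H = RT/g = 287.1 × 257 / 9.81 = 7521.4 m.
Barometric formula: P = P₀ exp(−z/H).
z/H = 7280.0/7521.4 = 0.96790; exp(−0.96790) = 0.37988.
P = 1030 × 0.37988 = 391.28 mbar.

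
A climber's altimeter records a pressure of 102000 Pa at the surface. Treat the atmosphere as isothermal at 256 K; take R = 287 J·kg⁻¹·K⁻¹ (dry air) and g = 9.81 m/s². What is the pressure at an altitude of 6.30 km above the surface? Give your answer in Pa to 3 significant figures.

Scale height: H = RT/g = 287 × 256 / 9.81 = 7489.5 m.
Barometric formula: P = P₀ exp(−z/H).
z/H = 6300.0/7489.5 = 0.84118; exp(−0.84118) = 0.43120.
P = 102000 × 0.43120 = 43982 Pa.

P ≈ 44000 Pa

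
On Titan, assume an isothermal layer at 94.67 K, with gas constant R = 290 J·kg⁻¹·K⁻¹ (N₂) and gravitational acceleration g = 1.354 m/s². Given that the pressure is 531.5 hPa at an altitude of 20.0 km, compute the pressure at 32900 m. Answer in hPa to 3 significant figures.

P ≈ 281 hPa

Scale height: H = RT/g = 290 × 94.67 / 1.354 = 20276 m.
Between two levels, P₂ = P₁ exp(−Δz/H) with Δz = z₂ − z₁.
Δz = 32900 − 20000 = 12900 m; Δz/H = 12900/20276 = 0.63622.
P₂ = 531.5 × exp(−0.63622) = 531.5 × 0.52929 = 281.32 hPa.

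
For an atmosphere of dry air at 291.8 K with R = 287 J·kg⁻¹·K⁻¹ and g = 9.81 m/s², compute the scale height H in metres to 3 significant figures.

H ≈ 8540 m

The scale height of an isothermal atmosphere is H = RT/g.
H = 287 × 291.8 / 9.81 = 83747/9.81 = 8536.9 m.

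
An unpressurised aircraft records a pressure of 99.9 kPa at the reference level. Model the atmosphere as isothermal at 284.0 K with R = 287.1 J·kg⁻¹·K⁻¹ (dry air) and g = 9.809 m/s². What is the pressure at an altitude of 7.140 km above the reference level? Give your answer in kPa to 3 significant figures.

P ≈ 42.3 kPa

Scale height: H = RT/g = 287.1 × 284.0 / 9.809 = 8312.4 m.
Barometric formula: P = P₀ exp(−z/H).
z/H = 7140.0/8312.4 = 0.85896; exp(−0.85896) = 0.42360.
P = 99.9 × 0.42360 = 42.318 kPa.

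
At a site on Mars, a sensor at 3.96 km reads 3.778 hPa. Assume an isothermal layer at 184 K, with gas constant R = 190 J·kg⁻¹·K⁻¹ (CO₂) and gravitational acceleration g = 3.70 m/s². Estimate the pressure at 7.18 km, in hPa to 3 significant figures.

P ≈ 2.69 hPa

Scale height: H = RT/g = 190 × 184 / 3.70 = 9448.6 m.
Between two levels, P₂ = P₁ exp(−Δz/H) with Δz = z₂ − z₁.
Δz = 7180.0 − 3960.0 = 3220.0 m; Δz/H = 3220.0/9448.6 = 0.34079.
P₂ = 3.778 × exp(−0.34079) = 3.778 × 0.71121 = 2.6870 hPa.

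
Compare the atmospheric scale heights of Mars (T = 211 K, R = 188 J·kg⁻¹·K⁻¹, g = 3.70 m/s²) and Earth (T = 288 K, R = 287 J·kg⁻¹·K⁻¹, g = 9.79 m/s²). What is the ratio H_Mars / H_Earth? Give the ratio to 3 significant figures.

H = RT/g for each body.
H_Mars = 188 × 211 / 3.70 = 10721 m.
H_Earth = 287 × 288 / 9.79 = 8442.9 m.
H_Mars/H_Earth = 10721/8442.9 = 1.2698.

H_Mars/H_Earth ≈ 1.27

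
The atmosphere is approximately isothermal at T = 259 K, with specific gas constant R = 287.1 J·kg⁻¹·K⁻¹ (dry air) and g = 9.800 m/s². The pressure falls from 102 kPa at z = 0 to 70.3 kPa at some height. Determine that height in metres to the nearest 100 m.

z ≈ 2800 m

Scale height: H = RT/g = 287.1 × 259 / 9.800 = 7587.6 m.
Invert the barometric formula: z = H ln(P₀/P).
P₀/P = 102/70.3 = 1.4509; ln(1.4509) = 0.37218.
z = 7587.6 × 0.37218 = 2824.0 m.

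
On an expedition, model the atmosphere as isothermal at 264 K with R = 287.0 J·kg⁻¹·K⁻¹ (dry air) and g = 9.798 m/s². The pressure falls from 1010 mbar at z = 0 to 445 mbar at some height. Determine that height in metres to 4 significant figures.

Scale height: H = RT/g = 287.0 × 264 / 9.798 = 7733.0 m.
Invert the barometric formula: z = H ln(P₀/P).
P₀/P = 1010/445 = 2.2697; ln(2.2697) = 0.81965.
z = 7733.0 × 0.81965 = 6338.4 m.

z ≈ 6338 m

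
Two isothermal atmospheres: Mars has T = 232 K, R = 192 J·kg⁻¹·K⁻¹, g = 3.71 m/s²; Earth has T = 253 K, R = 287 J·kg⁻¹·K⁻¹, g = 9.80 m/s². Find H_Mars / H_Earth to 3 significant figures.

H_Mars/H_Earth ≈ 1.62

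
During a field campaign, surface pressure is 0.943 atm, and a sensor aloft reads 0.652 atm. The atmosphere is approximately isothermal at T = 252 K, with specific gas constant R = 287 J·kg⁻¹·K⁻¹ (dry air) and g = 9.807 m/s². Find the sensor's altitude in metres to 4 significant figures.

z ≈ 2721 m

Scale height: H = RT/g = 287 × 252 / 9.807 = 7374.7 m.
Invert the barometric formula: z = H ln(P₀/P).
P₀/P = 0.943/0.652 = 1.4463; ln(1.4463) = 0.36901.
z = 7374.7 × 0.36901 = 2721.3 m.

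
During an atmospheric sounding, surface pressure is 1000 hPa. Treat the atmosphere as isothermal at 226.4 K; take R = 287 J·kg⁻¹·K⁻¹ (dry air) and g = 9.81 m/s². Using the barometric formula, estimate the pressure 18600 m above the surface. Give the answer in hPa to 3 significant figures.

P ≈ 60.3 hPa

Scale height: H = RT/g = 287 × 226.4 / 9.81 = 6623.5 m.
Barometric formula: P = P₀ exp(−z/H).
z/H = 18600/6623.5 = 2.8082; exp(−2.8082) = 0.060313.
P = 1000 × 0.060313 = 60.313 hPa.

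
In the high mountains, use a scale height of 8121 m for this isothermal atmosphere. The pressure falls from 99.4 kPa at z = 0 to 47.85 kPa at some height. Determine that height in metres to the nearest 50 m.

Invert the barometric formula: z = H ln(P₀/P).
P₀/P = 99.4/47.85 = 2.0773; ln(2.0773) = 0.73107.
z = 8121.0 × 0.73107 = 5937.0 m.

z ≈ 5950 m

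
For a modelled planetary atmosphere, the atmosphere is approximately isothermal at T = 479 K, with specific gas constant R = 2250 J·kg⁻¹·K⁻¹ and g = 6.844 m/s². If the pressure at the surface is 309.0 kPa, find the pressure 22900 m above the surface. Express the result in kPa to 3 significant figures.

Scale height: H = RT/g = 2250 × 479 / 6.844 = 157470 m.
Barometric formula: P = P₀ exp(−z/H).
z/H = 22900/157470 = 0.14542; exp(−0.14542) = 0.86466.
P = 309.0 × 0.86466 = 267.18 kPa.

P ≈ 267 kPa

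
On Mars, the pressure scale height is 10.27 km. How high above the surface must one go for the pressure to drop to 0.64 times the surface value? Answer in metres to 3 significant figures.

Set P/P₀ = exp(−z/H) = 0.64, so z = −H ln(0.64).
−ln(0.64) = 0.44629; z = 10270 × 0.44629 = 4583.4 m.

z ≈ 4580 m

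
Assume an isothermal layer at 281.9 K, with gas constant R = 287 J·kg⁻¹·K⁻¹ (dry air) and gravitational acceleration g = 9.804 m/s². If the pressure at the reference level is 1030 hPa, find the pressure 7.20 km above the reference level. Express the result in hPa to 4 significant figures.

P ≈ 430.4 hPa

Scale height: H = RT/g = 287 × 281.9 / 9.804 = 8252.3 m.
Barometric formula: P = P₀ exp(−z/H).
z/H = 7200.0/8252.3 = 0.87248; exp(−0.87248) = 0.41791.
P = 1030 × 0.41791 = 430.45 hPa.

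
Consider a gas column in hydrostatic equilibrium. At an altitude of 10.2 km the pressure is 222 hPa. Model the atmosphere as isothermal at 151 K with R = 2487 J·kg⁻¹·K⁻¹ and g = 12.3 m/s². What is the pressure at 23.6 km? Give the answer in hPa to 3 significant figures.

P ≈ 143 hPa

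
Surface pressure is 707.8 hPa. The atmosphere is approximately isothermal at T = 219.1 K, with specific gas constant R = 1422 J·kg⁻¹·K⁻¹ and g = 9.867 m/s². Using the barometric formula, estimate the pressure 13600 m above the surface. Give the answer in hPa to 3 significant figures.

P ≈ 460 hPa

Scale height: H = RT/g = 1422 × 219.1 / 9.867 = 31576 m.
Barometric formula: P = P₀ exp(−z/H).
z/H = 13600/31576 = 0.43071; exp(−0.43071) = 0.65005.
P = 707.8 × 0.65005 = 460.11 hPa.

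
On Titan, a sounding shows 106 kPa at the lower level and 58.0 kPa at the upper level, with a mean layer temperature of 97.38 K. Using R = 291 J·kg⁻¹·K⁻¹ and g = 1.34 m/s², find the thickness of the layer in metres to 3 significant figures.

Hypsometric equation: Δz = (R T̄/g) ln(P₁/P₂).
R T̄/g = 291 × 97.38 / 1.34 = 21147 m.
ln(106/58.0) = ln(1.8276) = 0.60300.
Δz = 21147 × 0.60300 = 12752 m.

Δz ≈ 12800 m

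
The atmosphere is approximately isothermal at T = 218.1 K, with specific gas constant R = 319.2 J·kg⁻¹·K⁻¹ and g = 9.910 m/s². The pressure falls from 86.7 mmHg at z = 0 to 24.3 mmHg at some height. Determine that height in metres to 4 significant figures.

z ≈ 8936 m

Scale height: H = RT/g = 319.2 × 218.1 / 9.910 = 7025.0 m.
Invert the barometric formula: z = H ln(P₀/P).
P₀/P = 86.7/24.3 = 3.5679; ln(3.5679) = 1.2720.
z = 7025.0 × 1.2720 = 8935.8 m.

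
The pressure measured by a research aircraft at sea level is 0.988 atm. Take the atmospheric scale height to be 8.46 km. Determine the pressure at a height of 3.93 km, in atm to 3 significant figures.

P ≈ 0.621 atm

Barometric formula: P = P₀ exp(−z/H).
z/H = 3930.0/8460.0 = 0.46454; exp(−0.46454) = 0.62842.
P = 0.988 × 0.62842 = 0.62088 atm.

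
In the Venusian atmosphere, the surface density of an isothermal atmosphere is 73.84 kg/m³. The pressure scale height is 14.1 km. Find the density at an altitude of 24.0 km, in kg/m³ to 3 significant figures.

In an isothermal atmosphere, density decays like pressure: ρ = ρ₀ exp(−z/H).
z/H = 24000/14100 = 1.7021; exp(−1.7021) = 0.18230.
ρ = 73.84 × 0.18230 = 13.461 kg/m³.

ρ ≈ 13.5 kg/m³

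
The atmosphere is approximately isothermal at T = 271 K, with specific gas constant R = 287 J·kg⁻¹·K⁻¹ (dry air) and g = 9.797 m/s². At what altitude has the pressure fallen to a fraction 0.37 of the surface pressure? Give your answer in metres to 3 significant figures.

z ≈ 7890 m

Scale height: H = RT/g = 287 × 271 / 9.797 = 7938.9 m.
Set P/P₀ = exp(−z/H) = 0.37, so z = −H ln(0.37).
−ln(0.37) = 0.99425; z = 7938.9 × 0.99425 = 7893.3 m.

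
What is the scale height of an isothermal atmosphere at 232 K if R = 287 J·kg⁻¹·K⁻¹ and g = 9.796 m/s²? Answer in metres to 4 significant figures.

The scale height of an isothermal atmosphere is H = RT/g.
H = 287 × 232 / 9.796 = 66584/9.796 = 6797.1 m.

H ≈ 6797 m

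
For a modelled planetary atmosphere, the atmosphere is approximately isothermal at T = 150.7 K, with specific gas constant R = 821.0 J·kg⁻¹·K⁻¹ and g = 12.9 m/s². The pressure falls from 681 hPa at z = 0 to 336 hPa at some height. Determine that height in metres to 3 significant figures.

z ≈ 6780 m

Scale height: H = RT/g = 821.0 × 150.7 / 12.9 = 9591.1 m.
Invert the barometric formula: z = H ln(P₀/P).
P₀/P = 681/336 = 2.0268; ln(2.0268) = 0.70646.
z = 9591.1 × 0.70646 = 6775.7 m.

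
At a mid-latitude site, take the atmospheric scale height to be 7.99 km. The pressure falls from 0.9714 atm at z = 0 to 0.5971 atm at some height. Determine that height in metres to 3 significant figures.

z ≈ 3890 m

Invert the barometric formula: z = H ln(P₀/P).
P₀/P = 0.9714/0.5971 = 1.6269; ln(1.6269) = 0.48668.
z = 7990.0 × 0.48668 = 3888.6 m.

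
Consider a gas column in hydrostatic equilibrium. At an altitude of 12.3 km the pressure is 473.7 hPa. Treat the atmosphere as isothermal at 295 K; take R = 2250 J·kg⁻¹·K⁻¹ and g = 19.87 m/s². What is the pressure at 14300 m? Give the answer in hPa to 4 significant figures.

Scale height: H = RT/g = 2250 × 295 / 19.87 = 33405 m.
Between two levels, P₂ = P₁ exp(−Δz/H) with Δz = z₂ − z₁.
Δz = 14300 − 12300 = 2000.0 m; Δz/H = 2000.0/33405 = 0.059871.
P₂ = 473.7 × exp(−0.059871) = 473.7 × 0.94189 = 446.17 hPa.

P ≈ 446.2 hPa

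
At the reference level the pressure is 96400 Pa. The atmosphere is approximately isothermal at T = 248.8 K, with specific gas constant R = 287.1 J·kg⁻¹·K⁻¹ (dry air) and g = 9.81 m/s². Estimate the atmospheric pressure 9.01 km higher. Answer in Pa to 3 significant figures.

P ≈ 28000 Pa

Scale height: H = RT/g = 287.1 × 248.8 / 9.81 = 7281.4 m.
Barometric formula: P = P₀ exp(−z/H).
z/H = 9010.0/7281.4 = 1.2374; exp(−1.2374) = 0.29014.
P = 96400 × 0.29014 = 27969 Pa.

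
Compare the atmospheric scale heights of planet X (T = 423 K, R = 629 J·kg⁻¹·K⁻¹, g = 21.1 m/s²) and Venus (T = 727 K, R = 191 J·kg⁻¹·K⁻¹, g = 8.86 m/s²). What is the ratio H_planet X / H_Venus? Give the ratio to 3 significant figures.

H = RT/g for each body.
H_planet X = 629 × 423 / 21.1 = 12610 m.
H_Venus = 191 × 727 / 8.86 = 15672 m.
H_planet X/H_Venus = 12610/15672 = 0.80462.

H_planet X/H_Venus ≈ 0.805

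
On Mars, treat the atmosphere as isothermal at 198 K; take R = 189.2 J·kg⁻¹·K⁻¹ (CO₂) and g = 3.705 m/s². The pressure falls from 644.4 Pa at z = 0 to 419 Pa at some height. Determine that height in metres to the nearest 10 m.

Scale height: H = RT/g = 189.2 × 198 / 3.705 = 10111 m.
Invert the barometric formula: z = H ln(P₀/P).
P₀/P = 644.4/419 = 1.5379; ln(1.5379) = 0.43042.
z = 10111 × 0.43042 = 4352.0 m.

z ≈ 4350 m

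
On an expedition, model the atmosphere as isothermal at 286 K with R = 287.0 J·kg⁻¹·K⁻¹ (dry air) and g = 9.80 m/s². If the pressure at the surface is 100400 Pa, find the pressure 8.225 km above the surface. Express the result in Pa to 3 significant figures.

Scale height: H = RT/g = 287.0 × 286 / 9.80 = 8375.7 m.
Barometric formula: P = P₀ exp(−z/H).
z/H = 8225.0/8375.7 = 0.98201; exp(−0.98201) = 0.37456.
P = 100400 × 0.37456 = 37606 Pa.

P ≈ 37600 Pa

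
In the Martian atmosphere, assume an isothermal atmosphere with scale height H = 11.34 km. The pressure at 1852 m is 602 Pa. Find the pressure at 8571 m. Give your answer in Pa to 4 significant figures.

P ≈ 332.9 Pa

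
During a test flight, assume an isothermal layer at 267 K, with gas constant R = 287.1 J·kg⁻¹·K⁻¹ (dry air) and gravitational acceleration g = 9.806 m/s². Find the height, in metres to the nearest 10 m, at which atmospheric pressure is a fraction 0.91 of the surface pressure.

z ≈ 740 m

Scale height: H = RT/g = 287.1 × 267 / 9.806 = 7817.2 m.
Set P/P₀ = exp(−z/H) = 0.91, so z = −H ln(0.91).
−ln(0.91) = 0.094311; z = 7817.2 × 0.094311 = 737.25 m.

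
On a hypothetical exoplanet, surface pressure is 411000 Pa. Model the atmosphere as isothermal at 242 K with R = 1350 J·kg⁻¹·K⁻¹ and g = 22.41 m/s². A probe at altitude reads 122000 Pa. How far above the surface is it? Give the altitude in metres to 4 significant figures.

z ≈ 17710 m

Scale height: H = RT/g = 1350 × 242 / 22.41 = 14578 m.
Invert the barometric formula: z = H ln(P₀/P).
P₀/P = 411000/122000 = 3.3689; ln(3.3689) = 1.2146.
z = 14578 × 1.2146 = 17706 m.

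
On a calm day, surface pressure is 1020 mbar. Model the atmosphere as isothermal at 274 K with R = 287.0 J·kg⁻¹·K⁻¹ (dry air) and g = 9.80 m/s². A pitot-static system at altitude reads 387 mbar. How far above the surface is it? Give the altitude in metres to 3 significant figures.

Scale height: H = RT/g = 287.0 × 274 / 9.80 = 8024.3 m.
Invert the barometric formula: z = H ln(P₀/P).
P₀/P = 1020/387 = 2.6357; ln(2.6357) = 0.96915.
z = 8024.3 × 0.96915 = 7776.8 m.

z ≈ 7780 m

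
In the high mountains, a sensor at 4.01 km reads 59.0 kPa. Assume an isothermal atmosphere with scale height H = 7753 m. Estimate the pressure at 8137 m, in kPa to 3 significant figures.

Between two levels, P₂ = P₁ exp(−Δz/H) with Δz = z₂ − z₁.
Δz = 8137.0 − 4010.0 = 4127.0 m; Δz/H = 4127.0/7753.0 = 0.53231.
P₂ = 59.0 × exp(−0.53231) = 59.0 × 0.58725 = 34.648 kPa.

P ≈ 34.6 kPa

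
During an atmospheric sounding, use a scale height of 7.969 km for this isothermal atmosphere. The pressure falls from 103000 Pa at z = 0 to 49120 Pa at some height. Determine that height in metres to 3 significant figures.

Invert the barometric formula: z = H ln(P₀/P).
P₀/P = 103000/49120 = 2.0969; ln(2.0969) = 0.74046.
z = 7969.0 × 0.74046 = 5900.7 m.

z ≈ 5900 m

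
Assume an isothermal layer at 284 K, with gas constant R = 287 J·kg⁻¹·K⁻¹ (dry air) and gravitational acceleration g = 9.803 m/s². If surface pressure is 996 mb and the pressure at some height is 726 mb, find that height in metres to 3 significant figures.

Scale height: H = RT/g = 287 × 284 / 9.803 = 8314.6 m.
Invert the barometric formula: z = H ln(P₀/P).
P₀/P = 996/726 = 1.3719; ln(1.3719) = 0.31620.
z = 8314.6 × 0.31620 = 2629.1 m.

z ≈ 2630 m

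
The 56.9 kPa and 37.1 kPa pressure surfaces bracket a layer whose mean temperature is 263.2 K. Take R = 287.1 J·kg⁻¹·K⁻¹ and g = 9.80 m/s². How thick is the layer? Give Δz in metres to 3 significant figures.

Δz ≈ 3300 m

Hypsometric equation: Δz = (R T̄/g) ln(P₁/P₂).
R T̄/g = 287.1 × 263.2 / 9.80 = 7710.7 m.
ln(56.9/37.1) = ln(1.5337) = 0.42768.
Δz = 7710.7 × 0.42768 = 3297.7 m.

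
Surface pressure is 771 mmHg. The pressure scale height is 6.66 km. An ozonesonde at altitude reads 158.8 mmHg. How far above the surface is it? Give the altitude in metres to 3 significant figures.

z ≈ 10500 m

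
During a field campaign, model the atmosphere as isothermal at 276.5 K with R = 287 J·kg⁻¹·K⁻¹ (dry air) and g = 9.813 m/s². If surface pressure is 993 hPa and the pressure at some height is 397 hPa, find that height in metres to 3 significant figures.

z ≈ 7410 m

Scale height: H = RT/g = 287 × 276.5 / 9.813 = 8086.8 m.
Invert the barometric formula: z = H ln(P₀/P).
P₀/P = 993/397 = 2.5013; ln(2.5013) = 0.91681.
z = 8086.8 × 0.91681 = 7414.1 m.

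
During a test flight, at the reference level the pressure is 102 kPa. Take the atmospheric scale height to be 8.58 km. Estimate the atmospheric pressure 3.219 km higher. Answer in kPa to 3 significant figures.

P ≈ 70.1 kPa

Barometric formula: P = P₀ exp(−z/H).
z/H = 3219.0/8580.0 = 0.37517; exp(−0.37517) = 0.68717.
P = 102 × 0.68717 = 70.091 kPa.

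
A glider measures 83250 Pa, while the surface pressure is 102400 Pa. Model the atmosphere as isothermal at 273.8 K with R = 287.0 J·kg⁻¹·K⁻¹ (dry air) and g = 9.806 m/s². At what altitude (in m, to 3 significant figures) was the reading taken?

z ≈ 1660 m

Scale height: H = RT/g = 287.0 × 273.8 / 9.806 = 8013.5 m.
Invert the barometric formula: z = H ln(P₀/P).
P₀/P = 102400/83250 = 1.2300; ln(1.2300) = 0.20701.
z = 8013.5 × 0.20701 = 1658.9 m.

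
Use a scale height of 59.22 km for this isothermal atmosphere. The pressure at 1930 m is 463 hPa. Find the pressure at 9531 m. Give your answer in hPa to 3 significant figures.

P ≈ 407 hPa

Between two levels, P₂ = P₁ exp(−Δz/H) with Δz = z₂ − z₁.
Δz = 9531.0 − 1930.0 = 7601.0 m; Δz/H = 7601.0/59220 = 0.12835.
P₂ = 463 × exp(−0.12835) = 463 × 0.87955 = 407.23 hPa.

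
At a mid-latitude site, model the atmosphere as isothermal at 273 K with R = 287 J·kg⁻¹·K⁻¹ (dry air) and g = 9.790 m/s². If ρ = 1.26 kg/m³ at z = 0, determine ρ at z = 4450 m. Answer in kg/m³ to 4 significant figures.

ρ ≈ 0.7226 kg/m³

Scale height: H = RT/g = 287 × 273 / 9.790 = 8003.2 m.
In an isothermal atmosphere, density decays like pressure: ρ = ρ₀ exp(−z/H).
z/H = 4450.0/8003.2 = 0.55603; exp(−0.55603) = 0.57348.
ρ = 1.26 × 0.57348 = 0.72258 kg/m³.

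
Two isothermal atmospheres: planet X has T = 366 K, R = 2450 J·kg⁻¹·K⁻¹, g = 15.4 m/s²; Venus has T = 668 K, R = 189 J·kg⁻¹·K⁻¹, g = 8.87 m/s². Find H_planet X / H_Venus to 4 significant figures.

H_planet X/H_Venus ≈ 4.091

H = RT/g for each body.
H_planet X = 2450 × 366 / 15.4 = 58227 m.
H_Venus = 189 × 668 / 8.87 = 14234 m.
H_planet X/H_Venus = 58227/14234 = 4.0907.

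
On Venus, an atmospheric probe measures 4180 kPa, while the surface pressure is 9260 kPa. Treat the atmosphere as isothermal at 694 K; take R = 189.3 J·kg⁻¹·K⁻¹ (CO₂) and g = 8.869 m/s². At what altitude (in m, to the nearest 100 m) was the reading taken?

Scale height: H = RT/g = 189.3 × 694 / 8.869 = 14813 m.
Invert the barometric formula: z = H ln(P₀/P).
P₀/P = 9260/4180 = 2.2153; ln(2.2153) = 0.79539.
z = 14813 × 0.79539 = 11782 m.

z ≈ 11800 m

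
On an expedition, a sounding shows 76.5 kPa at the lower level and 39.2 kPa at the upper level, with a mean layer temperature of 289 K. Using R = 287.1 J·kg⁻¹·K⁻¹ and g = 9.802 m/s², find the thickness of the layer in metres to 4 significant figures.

Δz ≈ 5660 m

Hypsometric equation: Δz = (R T̄/g) ln(P₁/P₂).
R T̄/g = 287.1 × 289 / 9.802 = 8464.8 m.
ln(76.5/39.2) = ln(1.9515) = 0.66860.
Δz = 8464.8 × 0.66860 = 5659.6 m.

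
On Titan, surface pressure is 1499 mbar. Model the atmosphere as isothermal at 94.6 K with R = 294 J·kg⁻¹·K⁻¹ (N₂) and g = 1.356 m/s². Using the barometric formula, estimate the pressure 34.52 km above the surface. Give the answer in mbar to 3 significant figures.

Scale height: H = RT/g = 294 × 94.6 / 1.356 = 20511 m.
Barometric formula: P = P₀ exp(−z/H).
z/H = 34520/20511 = 1.6830; exp(−1.6830) = 0.18582.
P = 1499 × 0.18582 = 278.54 mbar.

P ≈ 279 mbar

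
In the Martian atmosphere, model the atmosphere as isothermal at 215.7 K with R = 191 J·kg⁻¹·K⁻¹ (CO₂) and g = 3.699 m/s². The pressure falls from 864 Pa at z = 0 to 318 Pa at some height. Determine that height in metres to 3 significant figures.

Scale height: H = RT/g = 191 × 215.7 / 3.699 = 11138 m.
Invert the barometric formula: z = H ln(P₀/P).
P₀/P = 864/318 = 2.7170; ln(2.7170) = 0.99953.
z = 11138 × 0.99953 = 11133 m.

z ≈ 11100 m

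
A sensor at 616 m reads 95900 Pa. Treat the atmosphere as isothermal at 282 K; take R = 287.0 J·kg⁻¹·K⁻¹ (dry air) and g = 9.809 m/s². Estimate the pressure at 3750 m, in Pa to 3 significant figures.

Scale height: H = RT/g = 287.0 × 282 / 9.809 = 8251.0 m.
Between two levels, P₂ = P₁ exp(−Δz/H) with Δz = z₂ − z₁.
Δz = 3750.0 − 616.00 = 3134.0 m; Δz/H = 3134.0/8251.0 = 0.37983.
P₂ = 95900 × exp(−0.37983) = 95900 × 0.68398 = 65594 Pa.

P ≈ 65600 Pa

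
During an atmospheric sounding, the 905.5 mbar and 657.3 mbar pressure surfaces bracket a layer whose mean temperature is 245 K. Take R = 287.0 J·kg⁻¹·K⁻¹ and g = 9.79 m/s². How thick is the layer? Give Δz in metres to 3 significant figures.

Δz ≈ 2300 m

Hypsometric equation: Δz = (R T̄/g) ln(P₁/P₂).
R T̄/g = 287.0 × 245 / 9.79 = 7182.3 m.
ln(905.5/657.3) = ln(1.3776) = 0.32034.
Δz = 7182.3 × 0.32034 = 2300.8 m.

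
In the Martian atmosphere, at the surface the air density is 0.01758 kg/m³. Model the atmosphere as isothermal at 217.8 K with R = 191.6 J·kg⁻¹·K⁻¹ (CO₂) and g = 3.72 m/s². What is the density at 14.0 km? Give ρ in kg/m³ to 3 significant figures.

Scale height: H = RT/g = 191.6 × 217.8 / 3.72 = 11218 m.
In an isothermal atmosphere, density decays like pressure: ρ = ρ₀ exp(−z/H).
z/H = 14000/11218 = 1.2480; exp(−1.2480) = 0.28708.
ρ = 0.01758 × 0.28708 = 0.0050469 kg/m³.

ρ ≈ 0.00505 kg/m³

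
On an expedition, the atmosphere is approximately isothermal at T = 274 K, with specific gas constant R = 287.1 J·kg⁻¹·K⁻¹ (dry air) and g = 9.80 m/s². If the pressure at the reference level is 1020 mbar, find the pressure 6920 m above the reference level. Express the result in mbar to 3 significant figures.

P ≈ 431 mbar

Scale height: H = RT/g = 287.1 × 274 / 9.80 = 8027.1 m.
Barometric formula: P = P₀ exp(−z/H).
z/H = 6920.0/8027.1 = 0.86208; exp(−0.86208) = 0.42228.
P = 1020 × 0.42228 = 430.73 mbar.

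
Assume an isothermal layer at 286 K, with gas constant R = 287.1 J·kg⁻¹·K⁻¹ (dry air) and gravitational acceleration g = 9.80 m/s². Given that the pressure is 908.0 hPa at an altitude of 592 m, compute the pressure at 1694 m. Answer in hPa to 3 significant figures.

P ≈ 796 hPa

Scale height: H = RT/g = 287.1 × 286 / 9.80 = 8378.6 m.
Between two levels, P₂ = P₁ exp(−Δz/H) with Δz = z₂ − z₁.
Δz = 1694.0 − 592.00 = 1102.0 m; Δz/H = 1102.0/8378.6 = 0.13153.
P₂ = 908.0 × exp(−0.13153) = 908.0 × 0.87675 = 796.09 hPa.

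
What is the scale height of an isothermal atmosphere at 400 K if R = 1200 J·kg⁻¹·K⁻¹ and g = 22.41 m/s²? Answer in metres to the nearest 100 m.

H ≈ 21400 m

The scale height of an isothermal atmosphere is H = RT/g.
H = 1200 × 400 / 22.41 = 480000/22.41 = 21419 m.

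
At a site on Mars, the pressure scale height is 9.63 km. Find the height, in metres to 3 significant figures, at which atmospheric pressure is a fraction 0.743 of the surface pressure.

Set P/P₀ = exp(−z/H) = 0.743, so z = −H ln(0.743).
−ln(0.743) = 0.29706; z = 9630.0 × 0.29706 = 2860.7 m.

z ≈ 2860 m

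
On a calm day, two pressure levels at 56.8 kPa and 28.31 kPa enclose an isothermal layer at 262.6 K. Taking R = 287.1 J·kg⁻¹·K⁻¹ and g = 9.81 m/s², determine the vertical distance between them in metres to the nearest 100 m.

Δz ≈ 5400 m

Hypsometric equation: Δz = (R T̄/g) ln(P₁/P₂).
R T̄/g = 287.1 × 262.6 / 9.81 = 7685.3 m.
ln(56.8/28.31) = ln(2.0064) = 0.69634.
Δz = 7685.3 × 0.69634 = 5351.6 m.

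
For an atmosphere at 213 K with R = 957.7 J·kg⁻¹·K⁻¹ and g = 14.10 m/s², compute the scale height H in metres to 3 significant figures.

The scale height of an isothermal atmosphere is H = RT/g.
H = 957.7 × 213 / 14.10 = 203990/14.10 = 14467 m.

H ≈ 14500 m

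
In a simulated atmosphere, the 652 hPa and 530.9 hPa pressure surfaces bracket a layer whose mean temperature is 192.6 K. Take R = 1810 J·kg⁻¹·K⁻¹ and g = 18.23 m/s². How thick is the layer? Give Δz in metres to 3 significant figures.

Hypsometric equation: Δz = (R T̄/g) ln(P₁/P₂).
R T̄/g = 1810 × 192.6 / 18.23 = 19123 m.
ln(652/530.9) = ln(1.2281) = 0.20547.
Δz = 19123 × 0.20547 = 3929.2 m.

Δz ≈ 3930 m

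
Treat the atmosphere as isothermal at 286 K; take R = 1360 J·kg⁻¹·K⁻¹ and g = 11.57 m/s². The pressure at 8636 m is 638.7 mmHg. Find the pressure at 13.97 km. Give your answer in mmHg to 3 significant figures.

P ≈ 545 mmHg

Scale height: H = RT/g = 1360 × 286 / 11.57 = 33618 m.
Between two levels, P₂ = P₁ exp(−Δz/H) with Δz = z₂ − z₁.
Δz = 13970 − 8636.0 = 5334.0 m; Δz/H = 5334.0/33618 = 0.15867.
P₂ = 638.7 × exp(−0.15867) = 638.7 × 0.85328 = 544.99 mmHg.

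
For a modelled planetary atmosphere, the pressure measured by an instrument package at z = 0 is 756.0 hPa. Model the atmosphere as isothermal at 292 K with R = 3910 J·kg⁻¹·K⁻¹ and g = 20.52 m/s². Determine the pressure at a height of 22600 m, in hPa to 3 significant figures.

P ≈ 504 hPa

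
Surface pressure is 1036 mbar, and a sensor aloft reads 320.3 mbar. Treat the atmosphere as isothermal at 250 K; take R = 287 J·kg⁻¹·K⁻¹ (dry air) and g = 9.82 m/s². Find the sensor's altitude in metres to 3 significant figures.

Scale height: H = RT/g = 287 × 250 / 9.82 = 7306.5 m.
Invert the barometric formula: z = H ln(P₀/P).
P₀/P = 1036/320.3 = 3.2345; ln(3.2345) = 1.1739.
z = 7306.5 × 1.1739 = 8577.1 m.

z ≈ 8580 m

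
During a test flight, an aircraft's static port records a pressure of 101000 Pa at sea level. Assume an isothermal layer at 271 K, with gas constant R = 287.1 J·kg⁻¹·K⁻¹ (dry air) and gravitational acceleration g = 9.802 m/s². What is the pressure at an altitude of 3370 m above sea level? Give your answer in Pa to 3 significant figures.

P ≈ 66100 Pa

Scale height: H = RT/g = 287.1 × 271 / 9.802 = 7937.6 m.
Barometric formula: P = P₀ exp(−z/H).
z/H = 3370.0/7937.6 = 0.42456; exp(−0.42456) = 0.65406.
P = 101000 × 0.65406 = 66060 Pa.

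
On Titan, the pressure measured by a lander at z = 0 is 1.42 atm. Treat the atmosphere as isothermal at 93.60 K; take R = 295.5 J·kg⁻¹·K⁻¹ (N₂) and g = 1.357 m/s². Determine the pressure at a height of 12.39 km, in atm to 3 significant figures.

Scale height: H = RT/g = 295.5 × 93.60 / 1.357 = 20382 m.
Barometric formula: P = P₀ exp(−z/H).
z/H = 12390/20382 = 0.60789; exp(−0.60789) = 0.54450.
P = 1.42 × 0.54450 = 0.77319 atm.

P ≈ 0.773 atm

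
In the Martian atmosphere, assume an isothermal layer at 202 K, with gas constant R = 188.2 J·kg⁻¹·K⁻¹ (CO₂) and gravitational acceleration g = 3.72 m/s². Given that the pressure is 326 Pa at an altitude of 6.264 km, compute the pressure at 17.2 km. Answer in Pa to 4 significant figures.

P ≈ 111.8 Pa

Scale height: H = RT/g = 188.2 × 202 / 3.72 = 10219 m.
Between two levels, P₂ = P₁ exp(−Δz/H) with Δz = z₂ − z₁.
Δz = 17200 − 6264.0 = 10936 m; Δz/H = 10936/10219 = 1.0702.
P₂ = 326 × exp(−1.0702) = 326 × 0.34294 = 111.80 Pa.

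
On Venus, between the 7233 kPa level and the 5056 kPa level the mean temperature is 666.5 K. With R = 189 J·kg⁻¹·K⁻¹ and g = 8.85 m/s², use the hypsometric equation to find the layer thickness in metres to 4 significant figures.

Hypsometric equation: Δz = (R T̄/g) ln(P₁/P₂).
R T̄/g = 189 × 666.5 / 8.85 = 14234 m.
ln(7233/5056) = ln(1.4306) = 0.35809.
Δz = 14234 × 0.35809 = 5097.1 m.

Δz ≈ 5097 m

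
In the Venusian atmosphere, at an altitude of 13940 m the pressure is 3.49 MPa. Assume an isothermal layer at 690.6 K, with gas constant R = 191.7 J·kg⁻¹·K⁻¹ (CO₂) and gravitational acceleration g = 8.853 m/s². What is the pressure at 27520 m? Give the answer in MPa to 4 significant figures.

P ≈ 1.407 MPa

Scale height: H = RT/g = 191.7 × 690.6 / 8.853 = 14954 m.
Between two levels, P₂ = P₁ exp(−Δz/H) with Δz = z₂ − z₁.
Δz = 27520 − 13940 = 13580 m; Δz/H = 13580/14954 = 0.90812.
P₂ = 3.49 × exp(−0.90812) = 3.49 × 0.40328 = 1.4074 MPa.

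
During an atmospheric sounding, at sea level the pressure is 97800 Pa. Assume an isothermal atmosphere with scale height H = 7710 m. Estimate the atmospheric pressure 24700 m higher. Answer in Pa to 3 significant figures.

P ≈ 3970 Pa

Barometric formula: P = P₀ exp(−z/H).
z/H = 24700/7710.0 = 3.2036; exp(−3.2036) = 0.040616.
P = 97800 × 0.040616 = 3972.2 Pa.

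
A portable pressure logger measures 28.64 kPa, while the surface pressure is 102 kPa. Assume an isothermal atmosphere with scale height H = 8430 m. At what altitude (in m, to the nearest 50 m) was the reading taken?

z ≈ 10700 m

Invert the barometric formula: z = H ln(P₀/P).
P₀/P = 102/28.64 = 3.5615; ln(3.5615) = 1.2702.
z = 8430.0 × 1.2702 = 10708 m.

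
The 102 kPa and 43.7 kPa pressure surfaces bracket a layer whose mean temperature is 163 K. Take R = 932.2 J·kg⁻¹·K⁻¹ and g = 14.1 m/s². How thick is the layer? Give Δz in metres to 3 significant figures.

Δz ≈ 9130 m

Hypsometric equation: Δz = (R T̄/g) ln(P₁/P₂).
R T̄/g = 932.2 × 163 / 14.1 = 10776 m.
ln(102/43.7) = ln(2.3341) = 0.84763.
Δz = 10776 × 0.84763 = 9134.1 m.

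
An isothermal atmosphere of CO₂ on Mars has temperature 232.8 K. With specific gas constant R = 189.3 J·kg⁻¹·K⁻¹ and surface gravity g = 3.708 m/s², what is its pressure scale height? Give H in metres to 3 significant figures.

The scale height of an isothermal atmosphere is H = RT/g.
H = 189.3 × 232.8 / 3.708 = 44069/3.708 = 11885 m.

H ≈ 11900 m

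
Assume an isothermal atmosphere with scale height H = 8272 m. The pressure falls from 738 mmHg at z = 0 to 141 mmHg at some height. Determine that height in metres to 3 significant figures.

z ≈ 13700 m

Invert the barometric formula: z = H ln(P₀/P).
P₀/P = 738/141 = 5.2340; ln(5.2340) = 1.6552.
z = 8272.0 × 1.6552 = 13692 m.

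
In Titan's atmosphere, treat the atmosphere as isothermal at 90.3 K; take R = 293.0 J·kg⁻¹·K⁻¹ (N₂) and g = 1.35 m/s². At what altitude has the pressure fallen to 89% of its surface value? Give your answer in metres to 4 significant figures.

z ≈ 2284 m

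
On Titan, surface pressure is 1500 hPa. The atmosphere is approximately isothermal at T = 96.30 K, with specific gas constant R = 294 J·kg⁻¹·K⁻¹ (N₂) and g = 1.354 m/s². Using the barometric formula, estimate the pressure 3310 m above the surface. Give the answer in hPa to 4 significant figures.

Scale height: H = RT/g = 294 × 96.30 / 1.354 = 20910 m.
Barometric formula: P = P₀ exp(−z/H).
z/H = 3310.0/20910 = 0.15830; exp(−0.15830) = 0.85359.
P = 1500 × 0.85359 = 1280.4 hPa.

P ≈ 1280 hPa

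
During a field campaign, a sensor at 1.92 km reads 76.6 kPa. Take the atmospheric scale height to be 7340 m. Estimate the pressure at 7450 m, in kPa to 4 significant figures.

Between two levels, P₂ = P₁ exp(−Δz/H) with Δz = z₂ − z₁.
Δz = 7450.0 − 1920.0 = 5530.0 m; Δz/H = 5530.0/7340.0 = 0.75341.
P₂ = 76.6 × exp(−0.75341) = 76.6 × 0.47076 = 36.060 kPa.

P ≈ 36.06 kPa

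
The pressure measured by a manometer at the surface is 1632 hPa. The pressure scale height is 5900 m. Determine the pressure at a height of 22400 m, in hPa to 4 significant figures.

P ≈ 36.63 hPa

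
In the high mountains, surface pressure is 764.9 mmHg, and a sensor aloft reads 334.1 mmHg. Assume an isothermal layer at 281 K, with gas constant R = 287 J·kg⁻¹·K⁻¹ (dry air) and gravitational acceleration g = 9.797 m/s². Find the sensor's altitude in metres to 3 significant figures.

Scale height: H = RT/g = 287 × 281 / 9.797 = 8231.8 m.
Invert the barometric formula: z = H ln(P₀/P).
P₀/P = 764.9/334.1 = 2.2894; ln(2.2894) = 0.82829.
z = 8231.8 × 0.82829 = 6818.3 m.

z ≈ 6820 m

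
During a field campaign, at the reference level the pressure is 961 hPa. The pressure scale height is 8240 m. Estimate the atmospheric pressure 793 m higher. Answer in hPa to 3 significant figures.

Barometric formula: P = P₀ exp(−z/H).
z/H = 793.00/8240.0 = 0.096238; exp(−0.096238) = 0.90825.
P = 961 × 0.90825 = 872.83 hPa.

P ≈ 873 hPa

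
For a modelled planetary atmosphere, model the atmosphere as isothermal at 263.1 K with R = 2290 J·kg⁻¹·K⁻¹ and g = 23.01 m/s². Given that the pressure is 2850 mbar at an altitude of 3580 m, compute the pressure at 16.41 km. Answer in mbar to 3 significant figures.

Scale height: H = RT/g = 2290 × 263.1 / 23.01 = 26184 m.
Between two levels, P₂ = P₁ exp(−Δz/H) with Δz = z₂ − z₁.
Δz = 16410 − 3580.0 = 12830 m; Δz/H = 12830/26184 = 0.48999.
P₂ = 2850 × exp(−0.48999) = 2850 × 0.61263 = 1746.0 mbar.

P ≈ 1750 mbar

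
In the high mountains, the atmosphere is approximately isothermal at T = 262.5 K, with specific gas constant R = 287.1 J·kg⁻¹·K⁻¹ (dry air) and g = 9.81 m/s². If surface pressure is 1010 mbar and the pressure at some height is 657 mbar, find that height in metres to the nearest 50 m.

z ≈ 3300 m

Scale height: H = RT/g = 287.1 × 262.5 / 9.81 = 7682.3 m.
Invert the barometric formula: z = H ln(P₀/P).
P₀/P = 1010/657 = 1.5373; ln(1.5373) = 0.43003.
z = 7682.3 × 0.43003 = 3303.6 m.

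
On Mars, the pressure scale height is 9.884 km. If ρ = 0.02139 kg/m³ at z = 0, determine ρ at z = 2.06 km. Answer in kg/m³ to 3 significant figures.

ρ ≈ 0.0174 kg/m³

In an isothermal atmosphere, density decays like pressure: ρ = ρ₀ exp(−z/H).
z/H = 2060.0/9884.0 = 0.20842; exp(−0.20842) = 0.81187.
ρ = 0.02139 × 0.81187 = 0.017366 kg/m³.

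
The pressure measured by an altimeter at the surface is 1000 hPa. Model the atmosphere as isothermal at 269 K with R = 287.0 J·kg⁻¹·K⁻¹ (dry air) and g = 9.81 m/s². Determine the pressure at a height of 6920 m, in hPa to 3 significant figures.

P ≈ 415 hPa

Scale height: H = RT/g = 287.0 × 269 / 9.81 = 7869.8 m.
Barometric formula: P = P₀ exp(−z/H).
z/H = 6920.0/7869.8 = 0.87931; exp(−0.87931) = 0.41507.
P = 1000 × 0.41507 = 415.07 hPa.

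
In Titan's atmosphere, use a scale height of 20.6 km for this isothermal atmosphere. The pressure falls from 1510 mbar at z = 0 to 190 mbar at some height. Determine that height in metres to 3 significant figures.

z ≈ 42700 m

Invert the barometric formula: z = H ln(P₀/P).
P₀/P = 1510/190 = 7.9474; ln(7.9474) = 2.0728.
z = 20600 × 2.0728 = 42700 m.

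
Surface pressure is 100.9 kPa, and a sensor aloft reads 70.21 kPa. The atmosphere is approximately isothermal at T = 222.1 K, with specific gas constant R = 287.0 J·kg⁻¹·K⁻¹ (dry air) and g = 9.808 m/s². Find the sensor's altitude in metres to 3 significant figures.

z ≈ 2360 m

Scale height: H = RT/g = 287.0 × 222.1 / 9.808 = 6499.1 m.
Invert the barometric formula: z = H ln(P₀/P).
P₀/P = 100.9/70.21 = 1.4371; ln(1.4371) = 0.36263.
z = 6499.1 × 0.36263 = 2356.8 m.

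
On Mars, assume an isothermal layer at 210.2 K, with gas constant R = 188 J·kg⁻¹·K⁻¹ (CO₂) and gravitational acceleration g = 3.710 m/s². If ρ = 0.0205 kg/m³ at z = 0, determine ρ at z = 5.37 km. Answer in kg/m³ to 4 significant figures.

Scale height: H = RT/g = 188 × 210.2 / 3.710 = 10652 m.
In an isothermal atmosphere, density decays like pressure: ρ = ρ₀ exp(−z/H).
z/H = 5370.0/10652 = 0.50413; exp(−0.50413) = 0.60403.
ρ = 0.0205 × 0.60403 = 0.012383 kg/m³.

ρ ≈ 0.01238 kg/m³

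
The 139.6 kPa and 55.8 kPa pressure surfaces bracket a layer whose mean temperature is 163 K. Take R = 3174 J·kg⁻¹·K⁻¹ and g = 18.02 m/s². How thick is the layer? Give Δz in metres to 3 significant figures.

Hypsometric equation: Δz = (R T̄/g) ln(P₁/P₂).
R T̄/g = 3174 × 163 / 18.02 = 28710 m.
ln(139.6/55.8) = ln(2.5018) = 0.91701.
Δz = 28710 × 0.91701 = 26327 m.

Δz ≈ 26300 m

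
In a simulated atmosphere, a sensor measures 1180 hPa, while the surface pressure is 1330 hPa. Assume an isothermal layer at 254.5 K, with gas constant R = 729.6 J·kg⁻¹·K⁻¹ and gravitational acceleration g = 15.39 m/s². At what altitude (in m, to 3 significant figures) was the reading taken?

Scale height: H = RT/g = 729.6 × 254.5 / 15.39 = 12065 m.
Invert the barometric formula: z = H ln(P₀/P).
P₀/P = 1330/1180 = 1.1271; ln(1.1271) = 0.11965.
z = 12065 × 0.11965 = 1443.6 m.

z ≈ 1440 m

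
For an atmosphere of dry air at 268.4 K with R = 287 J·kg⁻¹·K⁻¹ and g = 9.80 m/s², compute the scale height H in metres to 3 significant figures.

H ≈ 7860 m

The scale height of an isothermal atmosphere is H = RT/g.
H = 287 × 268.4 / 9.80 = 77031/9.80 = 7860.3 m.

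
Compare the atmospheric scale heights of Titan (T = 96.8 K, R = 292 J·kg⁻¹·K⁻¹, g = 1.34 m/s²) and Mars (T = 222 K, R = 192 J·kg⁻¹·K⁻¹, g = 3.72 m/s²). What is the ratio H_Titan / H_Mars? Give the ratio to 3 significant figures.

H = RT/g for each body.
H_Titan = 292 × 96.8 / 1.34 = 21094 m.
H_Mars = 192 × 222 / 3.72 = 11458 m.
H_Titan/H_Mars = 21094/11458 = 1.8410.

H_Titan/H_Mars ≈ 1.84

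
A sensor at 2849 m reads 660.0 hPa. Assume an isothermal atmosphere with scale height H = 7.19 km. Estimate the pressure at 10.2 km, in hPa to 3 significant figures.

P ≈ 237 hPa

Between two levels, P₂ = P₁ exp(−Δz/H) with Δz = z₂ − z₁.
Δz = 10200 − 2849.0 = 7351.0 m; Δz/H = 7351.0/7190.0 = 1.0224.
P₂ = 660.0 × exp(−1.0224) = 660.0 × 0.35973 = 237.42 hPa.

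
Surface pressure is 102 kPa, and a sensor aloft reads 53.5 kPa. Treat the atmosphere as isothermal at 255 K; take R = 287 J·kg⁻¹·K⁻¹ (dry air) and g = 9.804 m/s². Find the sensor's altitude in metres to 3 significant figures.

z ≈ 4820 m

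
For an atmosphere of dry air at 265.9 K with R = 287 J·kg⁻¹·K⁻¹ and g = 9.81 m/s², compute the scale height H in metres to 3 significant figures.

H ≈ 7780 m

The scale height of an isothermal atmosphere is H = RT/g.
H = 287 × 265.9 / 9.81 = 76313/9.81 = 7779.1 m.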